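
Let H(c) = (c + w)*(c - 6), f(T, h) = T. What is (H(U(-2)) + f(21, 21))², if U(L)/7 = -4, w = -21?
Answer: 2845969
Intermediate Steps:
U(L) = -28 (U(L) = 7*(-4) = -28)
H(c) = (-21 + c)*(-6 + c) (H(c) = (c - 21)*(c - 6) = (-21 + c)*(-6 + c))
(H(U(-2)) + f(21, 21))² = ((126 + (-28)² - 27*(-28)) + 21)² = ((126 + 784 + 756) + 21)² = (1666 + 21)² = 1687² = 2845969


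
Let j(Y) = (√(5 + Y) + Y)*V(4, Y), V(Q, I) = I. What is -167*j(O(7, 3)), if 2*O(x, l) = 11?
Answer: -20207/4 - 1837*√42/4 ≈ -8028.0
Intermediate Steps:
O(x, l) = 11/2 (O(x, l) = (½)*11 = 11/2)
j(Y) = Y*(Y + √(5 + Y)) (j(Y) = (√(5 + Y) + Y)*Y = (Y + √(5 + Y))*Y = Y*(Y + √(5 + Y)))
-167*j(O(7, 3)) = -1837*(11/2 + √(5 + 11/2))/2 = -1837*(11/2 + √(21/2))/2 = -1837*(11/2 + √42/2)/2 = -167*(121/4 + 11*√42/4) = -20207/4 - 1837*√42/4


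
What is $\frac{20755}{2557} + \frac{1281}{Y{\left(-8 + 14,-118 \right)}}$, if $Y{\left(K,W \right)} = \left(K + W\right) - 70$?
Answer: $\frac{71699}{66482} \approx 1.0785$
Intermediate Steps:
$Y{\left(K,W \right)} = -70 + K + W$
$\frac{20755}{2557} + \frac{1281}{Y{\left(-8 + 14,-118 \right)}} = \frac{20755}{2557} + \frac{1281}{-70 + \left(-8 + 14\right) - 118} = 20755 \cdot \frac{1}{2557} + \frac{1281}{-70 + 6 - 118} = \frac{20755}{2557} + \frac{1281}{-182} = \frac{20755}{2557} + 1281 \left(- \frac{1}{182}\right) = \frac{20755}{2557} - \frac{183}{26} = \frac{71699}{66482}$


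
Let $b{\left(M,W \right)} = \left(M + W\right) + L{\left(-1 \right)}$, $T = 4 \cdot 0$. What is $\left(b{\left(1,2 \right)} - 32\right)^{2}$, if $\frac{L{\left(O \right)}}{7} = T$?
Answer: $841$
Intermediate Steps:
$T = 0$
$L{\left(O \right)} = 0$ ($L{\left(O \right)} = 7 \cdot 0 = 0$)
$b{\left(M,W \right)} = M + W$ ($b{\left(M,W \right)} = \left(M + W\right) + 0 = M + W$)
$\left(b{\left(1,2 \right)} - 32\right)^{2} = \left(\left(1 + 2\right) - 32\right)^{2} = \left(3 - 32\right)^{2} = \left(-29\right)^{2} = 841$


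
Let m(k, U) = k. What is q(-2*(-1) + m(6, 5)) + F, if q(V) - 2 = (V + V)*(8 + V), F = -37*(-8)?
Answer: 554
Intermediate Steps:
F = 296
q(V) = 2 + 2*V*(8 + V) (q(V) = 2 + (V + V)*(8 + V) = 2 + (2*V)*(8 + V) = 2 + 2*V*(8 + V))
q(-2*(-1) + m(6, 5)) + F = (2 + 2*(-2*(-1) + 6)² + 16*(-2*(-1) + 6)) + 296 = (2 + 2*(2 + 6)² + 16*(2 + 6)) + 296 = (2 + 2*8² + 16*8) + 296 = (2 + 2*64 + 128) + 296 = (2 + 128 + 128) + 296 = 258 + 296 = 554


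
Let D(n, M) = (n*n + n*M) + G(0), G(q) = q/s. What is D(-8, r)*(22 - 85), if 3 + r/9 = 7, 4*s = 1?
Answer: 14112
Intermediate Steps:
s = 1/4 (s = (1/4)*1 = 1/4 ≈ 0.25000)
r = 36 (r = -27 + 9*7 = -27 + 63 = 36)
G(q) = 4*q (G(q) = q/(1/4) = q*4 = 4*q)
D(n, M) = n**2 + M*n (D(n, M) = (n*n + n*M) + 4*0 = (n**2 + M*n) + 0 = n**2 + M*n)
D(-8, r)*(22 - 85) = (-8*(36 - 8))*(22 - 85) = -8*28*(-63) = -224*(-63) = 14112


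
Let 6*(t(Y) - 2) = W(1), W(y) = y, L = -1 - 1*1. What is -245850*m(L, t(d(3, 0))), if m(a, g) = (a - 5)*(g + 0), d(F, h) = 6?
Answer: 3728725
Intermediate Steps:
L = -2 (L = -1 - 1 = -2)
t(Y) = 13/6 (t(Y) = 2 + (1/6)*1 = 2 + 1/6 = 13/6)
m(a, g) = g*(-5 + a) (m(a, g) = (-5 + a)*g = g*(-5 + a))
-245850*m(L, t(d(3, 0))) = -532675*(-5 - 2) = -532675*(-7) = -245850*(-91/6) = 3728725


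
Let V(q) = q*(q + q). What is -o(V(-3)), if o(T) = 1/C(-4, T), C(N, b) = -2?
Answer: ½ ≈ 0.50000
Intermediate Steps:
V(q) = 2*q² (V(q) = q*(2*q) = 2*q²)
o(T) = -½ (o(T) = 1/(-2) = -½)
-o(V(-3)) = -1*(-½) = ½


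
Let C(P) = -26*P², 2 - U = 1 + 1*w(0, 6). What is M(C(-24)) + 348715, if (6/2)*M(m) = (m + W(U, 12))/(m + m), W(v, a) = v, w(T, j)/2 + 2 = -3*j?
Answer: 31334149975/89856 ≈ 3.4872e+5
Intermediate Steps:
w(T, j) = -4 - 6*j (w(T, j) = -4 + 2*(-3*j) = -4 - 6*j)
U = 41 (U = 2 - (1 + 1*(-4 - 6*6)) = 2 - (1 + 1*(-4 - 36)) = 2 - (1 + 1*(-40)) = 2 - (1 - 40) = 2 - 1*(-39) = 2 + 39 = 41)
M(m) = (41 + m)/(6*m) (M(m) = ((m + 41)/(m + m))/3 = ((41 + m)/((2*m)))/3 = ((41 + m)*(1/(2*m)))/3 = ((41 + m)/(2*m))/3 = (41 + m)/(6*m))
M(C(-24)) + 348715 = (41 - 26*(-24)²)/(6*((-26*(-24)²))) + 348715 = (41 - 26*576)/(6*((-26*576))) + 348715 = (⅙)*(41 - 14976)/(-14976) + 348715 = (⅙)*(-1/14976)*(-14935) + 348715 = 14935/89856 + 348715 = 31334149975/89856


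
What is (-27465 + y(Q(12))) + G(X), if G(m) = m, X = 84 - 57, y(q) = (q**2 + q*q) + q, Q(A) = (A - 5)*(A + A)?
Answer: 29178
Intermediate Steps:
Q(A) = 2*A*(-5 + A) (Q(A) = (-5 + A)*(2*A) = 2*A*(-5 + A))
y(q) = q + 2*q**2 (y(q) = (q**2 + q**2) + q = 2*q**2 + q = q + 2*q**2)
X = 27
(-27465 + y(Q(12))) + G(X) = (-27465 + (2*12*(-5 + 12))*(1 + 2*(2*12*(-5 + 12)))) + 27 = (-27465 + (2*12*7)*(1 + 2*(2*12*7))) + 27 = (-27465 + 168*(1 + 2*168)) + 27 = (-27465 + 168*(1 + 336)) + 27 = (-27465 + 168*337) + 27 = (-27465 + 56616) + 27 = 29151 + 27 = 29178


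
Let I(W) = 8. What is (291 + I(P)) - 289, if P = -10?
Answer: 10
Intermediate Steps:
(291 + I(P)) - 289 = (291 + 8) - 289 = 299 - 289 = 10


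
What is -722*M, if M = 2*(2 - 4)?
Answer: 2888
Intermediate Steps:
M = -4 (M = 2*(-2) = -4)
-722*M = -722*(-4) = 2888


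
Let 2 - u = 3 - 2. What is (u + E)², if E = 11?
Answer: 144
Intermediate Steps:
u = 1 (u = 2 - (3 - 2) = 2 - 1*1 = 2 - 1 = 1)
(u + E)² = (1 + 11)² = 12² = 144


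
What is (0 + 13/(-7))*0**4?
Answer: 0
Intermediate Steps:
(0 + 13/(-7))*0**4 = (0 + 13*(-1/7))*0 = (0 - 13/7)*0 = -13/7*0 = 0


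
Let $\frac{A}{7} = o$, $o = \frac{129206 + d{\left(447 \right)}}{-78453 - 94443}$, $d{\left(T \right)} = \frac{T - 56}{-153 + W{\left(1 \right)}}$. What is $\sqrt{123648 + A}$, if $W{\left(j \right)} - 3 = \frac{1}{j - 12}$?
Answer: $\frac{3 \sqrt{7773699690963322298}}{23787608} \approx 351.63$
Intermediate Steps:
$W{\left(j \right)} = 3 + \frac{1}{-12 + j}$ ($W{\left(j \right)} = 3 + \frac{1}{j - 12} = 3 + \frac{1}{-12 + j}$)
$d{\left(T \right)} = \frac{616}{1651} - \frac{11 T}{1651}$ ($d{\left(T \right)} = \frac{T - 56}{-153 + \frac{-35 + 3 \cdot 1}{-12 + 1}} = \frac{-56 + T}{-153 + \frac{-35 + 3}{-11}} = \frac{-56 + T}{-153 - - \frac{32}{11}} = \frac{-56 + T}{-153 + \frac{32}{11}} = \frac{-56 + T}{- \frac{1651}{11}} = \left(-56 + T\right) \left(- \frac{11}{1651}\right) = \frac{616}{1651} - \frac{11 T}{1651}$)
$o = - \frac{71104935}{95150432}$ ($o = \frac{129206 + \left(\frac{616}{1651} - \frac{4917}{1651}\right)}{-78453 - 94443} = \frac{129206 + \left(\frac{616}{1651} - \frac{4917}{1651}\right)}{-172896} = \left(129206 - \frac{4301}{1651}\right) \left(- \frac{1}{172896}\right) = \frac{213314805}{1651} \left(- \frac{1}{172896}\right) = - \frac{71104935}{95150432} \approx -0.74729$)
$A = - \frac{497734545}{95150432}$ ($A = 7 \left(- \frac{71104935}{95150432}\right) = - \frac{497734545}{95150432} \approx -5.231$)
$\sqrt{123648 + A} = \sqrt{123648 - \frac{497734545}{95150432}} = \sqrt{\frac{11764662881391}{95150432}} = \frac{3 \sqrt{7773699690963322298}}{23787608}$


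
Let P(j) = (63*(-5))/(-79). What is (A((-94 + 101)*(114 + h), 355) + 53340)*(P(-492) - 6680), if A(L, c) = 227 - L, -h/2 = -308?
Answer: -25556464085/79 ≈ -3.2350e+8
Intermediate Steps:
h = 616 (h = -2*(-308) = 616)
P(j) = 315/79 (P(j) = -315*(-1/79) = 315/79)
(A((-94 + 101)*(114 + h), 355) + 53340)*(P(-492) - 6680) = ((227 - (-94 + 101)*(114 + 616)) + 53340)*(315/79 - 6680) = ((227 - 7*730) + 53340)*(-527405/79) = ((227 - 1*5110) + 53340)*(-527405/79) = ((227 - 5110) + 53340)*(-527405/79) = (-4883 + 53340)*(-527405/79) = 48457*(-527405/79) = -25556464085/79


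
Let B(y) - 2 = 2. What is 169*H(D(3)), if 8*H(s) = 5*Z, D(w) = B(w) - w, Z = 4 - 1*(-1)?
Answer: 4225/8 ≈ 528.13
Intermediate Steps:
B(y) = 4 (B(y) = 2 + 2 = 4)
Z = 5 (Z = 4 + 1 = 5)
D(w) = 4 - w
H(s) = 25/8 (H(s) = (5*5)/8 = (1/8)*25 = 25/8)
169*H(D(3)) = 169*(25/8) = 4225/8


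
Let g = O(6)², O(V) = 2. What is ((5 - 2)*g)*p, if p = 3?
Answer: 36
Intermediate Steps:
g = 4 (g = 2² = 4)
((5 - 2)*g)*p = ((5 - 2)*4)*3 = (3*4)*3 = 12*3 = 36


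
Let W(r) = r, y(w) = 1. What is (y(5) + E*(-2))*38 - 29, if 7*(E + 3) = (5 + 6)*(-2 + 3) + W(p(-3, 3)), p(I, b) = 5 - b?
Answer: 671/7 ≈ 95.857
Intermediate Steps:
E = -8/7 (E = -3 + ((5 + 6)*(-2 + 3) + (5 - 1*3))/7 = -3 + (11*1 + (5 - 3))/7 = -3 + (11 + 2)/7 = -3 + (1/7)*13 = -3 + 13/7 = -8/7 ≈ -1.1429)
(y(5) + E*(-2))*38 - 29 = (1 - 8/7*(-2))*38 - 29 = (1 + 16/7)*38 - 29 = (23/7)*38 - 29 = 874/7 - 29 = 671/7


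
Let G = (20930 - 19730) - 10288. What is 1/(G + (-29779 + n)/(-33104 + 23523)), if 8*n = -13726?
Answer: -38324/348162533 ≈ -0.00011007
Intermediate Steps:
n = -6863/4 (n = (⅛)*(-13726) = -6863/4 ≈ -1715.8)
G = -9088 (G = 1200 - 10288 = -9088)
1/(G + (-29779 + n)/(-33104 + 23523)) = 1/(-9088 + (-29779 - 6863/4)/(-33104 + 23523)) = 1/(-9088 - 125979/4/(-9581)) = 1/(-9088 - 125979/4*(-1/9581)) = 1/(-9088 + 125979/38324) = 1/(-348162533/38324) = -38324/348162533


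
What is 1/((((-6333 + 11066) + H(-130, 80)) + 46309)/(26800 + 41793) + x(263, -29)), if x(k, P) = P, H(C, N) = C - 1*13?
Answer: -68593/1938298 ≈ -0.035388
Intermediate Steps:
H(C, N) = -13 + C (H(C, N) = C - 13 = -13 + C)
1/((((-6333 + 11066) + H(-130, 80)) + 46309)/(26800 + 41793) + x(263, -29)) = 1/((((-6333 + 11066) + (-13 - 130)) + 46309)/(26800 + 41793) - 29) = 1/(((4733 - 143) + 46309)/68593 - 29) = 1/((4590 + 46309)*(1/68593) - 29) = 1/(50899*(1/68593) - 29) = 1/(50899/68593 - 29) = 1/(-1938298/68593) = -68593/1938298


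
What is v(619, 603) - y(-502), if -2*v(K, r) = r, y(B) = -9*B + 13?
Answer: -9665/2 ≈ -4832.5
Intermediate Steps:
y(B) = 13 - 9*B
v(K, r) = -r/2
v(619, 603) - y(-502) = -½*603 - (13 - 9*(-502)) = -603/2 - (13 + 4518) = -603/2 - 1*4531 = -603/2 - 4531 = -9665/2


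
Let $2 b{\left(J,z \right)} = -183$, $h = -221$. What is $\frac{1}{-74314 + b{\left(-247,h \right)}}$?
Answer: $- \frac{2}{148811} \approx -1.344 \cdot 10^{-5}$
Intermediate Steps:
$b{\left(J,z \right)} = - \frac{183}{2}$ ($b{\left(J,z \right)} = \frac{1}{2} \left(-183\right) = - \frac{183}{2}$)
$\frac{1}{-74314 + b{\left(-247,h \right)}} = \frac{1}{-74314 - \frac{183}{2}} = \frac{1}{- \frac{148811}{2}} = - \frac{2}{148811}$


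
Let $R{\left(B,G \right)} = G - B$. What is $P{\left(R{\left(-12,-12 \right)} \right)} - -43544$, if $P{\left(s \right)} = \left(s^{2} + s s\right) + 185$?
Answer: $43729$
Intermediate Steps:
$P{\left(s \right)} = 185 + 2 s^{2}$ ($P{\left(s \right)} = \left(s^{2} + s^{2}\right) + 185 = 2 s^{2} + 185 = 185 + 2 s^{2}$)
$P{\left(R{\left(-12,-12 \right)} \right)} - -43544 = \left(185 + 2 \left(-12 - -12\right)^{2}\right) - -43544 = \left(185 + 2 \left(-12 + 12\right)^{2}\right) + 43544 = \left(185 + 2 \cdot 0^{2}\right) + 43544 = \left(185 + 2 \cdot 0\right) + 43544 = \left(185 + 0\right) + 43544 = 185 + 43544 = 43729$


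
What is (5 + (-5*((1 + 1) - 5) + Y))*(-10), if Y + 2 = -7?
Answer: -110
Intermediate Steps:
Y = -9 (Y = -2 - 7 = -9)
(5 + (-5*((1 + 1) - 5) + Y))*(-10) = (5 + (-5*((1 + 1) - 5) - 9))*(-10) = (5 + (-5*(2 - 5) - 9))*(-10) = (5 + (-5*(-3) - 9))*(-10) = (5 + (15 - 9))*(-10) = (5 + 6)*(-10) = 11*(-10) = -110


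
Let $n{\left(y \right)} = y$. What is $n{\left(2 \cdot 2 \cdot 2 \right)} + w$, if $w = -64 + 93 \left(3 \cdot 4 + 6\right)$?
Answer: $1618$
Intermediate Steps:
$w = 1610$ ($w = -64 + 93 \left(12 + 6\right) = -64 + 93 \cdot 18 = -64 + 1674 = 1610$)
$n{\left(2 \cdot 2 \cdot 2 \right)} + w = 2 \cdot 2 \cdot 2 + 1610 = 4 \cdot 2 + 1610 = 8 + 1610 = 1618$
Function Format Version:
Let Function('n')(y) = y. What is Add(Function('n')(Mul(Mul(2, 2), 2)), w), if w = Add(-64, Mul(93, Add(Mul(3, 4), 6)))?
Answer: 1618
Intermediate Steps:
w = 1610 (w = Add(-64, Mul(93, Add(12, 6))) = Add(-64, Mul(93, 18)) = Add(-64, 1674) = 1610)
Add(Function('n')(Mul(Mul(2, 2), 2)), w) = Add(Mul(Mul(2, 2), 2), 1610) = Add(Mul(4, 2), 1610) = Add(8, 1610) = 1618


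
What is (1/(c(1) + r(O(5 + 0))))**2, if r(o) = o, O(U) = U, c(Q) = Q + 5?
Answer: 1/121 ≈ 0.0082645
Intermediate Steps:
c(Q) = 5 + Q
(1/(c(1) + r(O(5 + 0))))**2 = (1/((5 + 1) + (5 + 0)))**2 = (1/(6 + 5))**2 = (1/11)**2 = 1/121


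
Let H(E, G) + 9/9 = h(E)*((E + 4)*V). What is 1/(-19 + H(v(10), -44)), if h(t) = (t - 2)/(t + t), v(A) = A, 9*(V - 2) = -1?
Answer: -45/424 ≈ -0.10613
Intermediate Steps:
V = 17/9 (V = 2 + (⅑)*(-1) = 2 - ⅑ = 17/9 ≈ 1.8889)
h(t) = (-2 + t)/(2*t) (h(t) = (-2 + t)/((2*t)) = (-2 + t)*(1/(2*t)) = (-2 + t)/(2*t))
H(E, G) = -1 + (-2 + E)*(68/9 + 17*E/9)/(2*E) (H(E, G) = -1 + ((-2 + E)/(2*E))*((E + 4)*(17/9)) = -1 + ((-2 + E)/(2*E))*((4 + E)*(17/9)) = -1 + ((-2 + E)/(2*E))*(68/9 + 17*E/9) = -1 + (-2 + E)*(68/9 + 17*E/9)/(2*E))
1/(-19 + H(v(10), -44)) = 1/(-19 + (1/18)*(-136 + 16*10 + 17*10²)/10) = 1/(-19 + (1/18)*(⅒)*(-136 + 160 + 17*100)) = 1/(-19 + (1/18)*(⅒)*(-136 + 160 + 1700)) = 1/(-19 + (1/18)*(⅒)*1724) = 1/(-19 + 431/45) = 1/(-424/45) = -45/424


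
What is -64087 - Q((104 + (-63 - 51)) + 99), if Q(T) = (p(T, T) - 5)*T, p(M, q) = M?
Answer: -71563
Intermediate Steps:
Q(T) = T*(-5 + T) (Q(T) = (T - 5)*T = (-5 + T)*T = T*(-5 + T))
-64087 - Q((104 + (-63 - 51)) + 99) = -64087 - ((104 + (-63 - 51)) + 99)*(-5 + ((104 + (-63 - 51)) + 99)) = -64087 - ((104 - 114) + 99)*(-5 + ((104 - 114) + 99)) = -64087 - (-10 + 99)*(-5 + (-10 + 99)) = -64087 - 89*(-5 + 89) = -64087 - 89*84 = -64087 - 1*7476 = -64087 - 7476 = -71563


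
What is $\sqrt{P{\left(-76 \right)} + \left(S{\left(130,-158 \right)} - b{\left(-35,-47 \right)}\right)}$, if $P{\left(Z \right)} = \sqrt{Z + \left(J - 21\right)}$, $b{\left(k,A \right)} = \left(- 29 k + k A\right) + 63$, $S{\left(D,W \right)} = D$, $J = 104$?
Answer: $\sqrt{-2593 + \sqrt{7}} \approx 50.896 i$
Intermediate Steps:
$b{\left(k,A \right)} = 63 - 29 k + A k$ ($b{\left(k,A \right)} = \left(- 29 k + A k\right) + 63 = 63 - 29 k + A k$)
$P{\left(Z \right)} = \sqrt{83 + Z}$ ($P{\left(Z \right)} = \sqrt{Z + \left(104 - 21\right)} = \sqrt{Z + 83} = \sqrt{83 + Z}$)
$\sqrt{P{\left(-76 \right)} + \left(S{\left(130,-158 \right)} - b{\left(-35,-47 \right)}\right)} = \sqrt{\sqrt{83 - 76} + \left(130 - \left(63 - -1015 - -1645\right)\right)} = \sqrt{\sqrt{7} + \left(130 - \left(63 + 1015 + 1645\right)\right)} = \sqrt{\sqrt{7} + \left(130 - 2723\right)} = \sqrt{\sqrt{7} - 2593} = \sqrt{-2593 + \sqrt{7}}$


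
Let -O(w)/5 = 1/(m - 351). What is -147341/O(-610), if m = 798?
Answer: 65861427/5 ≈ 1.3172e+7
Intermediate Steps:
O(w) = -5/447 (O(w) = -5/(798 - 351) = -5/447)
-147341/O(-610) = -147341/(-5/447) = -147341*(-447/5) = 65861427/5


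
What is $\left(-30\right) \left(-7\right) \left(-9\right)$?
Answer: $-1890$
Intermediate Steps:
$\left(-30\right) \left(-7\right) \left(-9\right) = 210 \left(-9\right) = -1890$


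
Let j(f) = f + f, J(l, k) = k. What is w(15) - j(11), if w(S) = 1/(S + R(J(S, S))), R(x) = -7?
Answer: -175/8 ≈ -21.875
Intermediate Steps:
j(f) = 2*f
w(S) = 1/(-7 + S) (w(S) = 1/(S - 7) = 1/(-7 + S))
w(15) - j(11) = 1/(-7 + 15) - 2*11 = 1/8 - 1*22 = ⅛ - 22 = -175/8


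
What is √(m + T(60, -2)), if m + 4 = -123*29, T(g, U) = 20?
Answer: I*√3551 ≈ 59.59*I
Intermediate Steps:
m = -3571 (m = -4 - 123*29 = -4 - 3567 = -3571)
√(m + T(60, -2)) = √(-3571 + 20) = √(-3551) = I*√3551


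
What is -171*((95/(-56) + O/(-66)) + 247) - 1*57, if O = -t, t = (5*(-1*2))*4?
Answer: -25810569/616 ≈ -41900.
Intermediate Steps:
t = -40 (t = (5*(-2))*4 = -10*4 = -40)
O = 40 (O = -1*(-40) = 40)
-171*((95/(-56) + O/(-66)) + 247) - 1*57 = -171*((95/(-56) + 40/(-66)) + 247) - 1*57 = -171*((95*(-1/56) + 40*(-1/66)) + 247) - 57 = -171*((-95/56 - 20/33) + 247) - 57 = -171*(-4255/1848 + 247) - 57 = -171*452201/1848 - 57 = -25775457/616 - 57 = -25810569/616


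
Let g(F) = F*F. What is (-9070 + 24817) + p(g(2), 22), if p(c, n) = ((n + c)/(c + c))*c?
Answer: 15760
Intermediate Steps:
g(F) = F²
p(c, n) = c/2 + n/2 (p(c, n) = ((c + n)/((2*c)))*c = ((c + n)*(1/(2*c)))*c = ((c + n)/(2*c))*c = c/2 + n/2)
(-9070 + 24817) + p(g(2), 22) = (-9070 + 24817) + ((½)*2² + (½)*22) = 15747 + ((½)*4 + 11) = 15747 + (2 + 11) = 15747 + 13 = 15760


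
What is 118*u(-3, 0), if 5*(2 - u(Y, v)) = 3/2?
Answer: 1003/5 ≈ 200.60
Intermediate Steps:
u(Y, v) = 17/10 (u(Y, v) = 2 - 3/(5*2) = 2 - ⅕*3/2 = 2 - 3/10 = 17/10)
118*u(-3, 0) = 118*(17/10) = 1003/5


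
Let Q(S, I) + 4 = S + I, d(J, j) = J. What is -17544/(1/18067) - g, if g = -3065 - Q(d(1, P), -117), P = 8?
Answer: -316964503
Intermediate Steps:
Q(S, I) = -4 + I + S (Q(S, I) = -4 + (S + I) = -4 + (I + S) = -4 + I + S)
g = -2945 (g = -3065 - (-4 - 117 + 1) = -3065 - 1*(-120) = -3065 + 120 = -2945)
-17544/(1/18067) - g = -17544/(1/18067) - 1*(-2945) = -17544/1/18067 + 2945 = -17544*18067 + 2945 = -316967448 + 2945 = -316964503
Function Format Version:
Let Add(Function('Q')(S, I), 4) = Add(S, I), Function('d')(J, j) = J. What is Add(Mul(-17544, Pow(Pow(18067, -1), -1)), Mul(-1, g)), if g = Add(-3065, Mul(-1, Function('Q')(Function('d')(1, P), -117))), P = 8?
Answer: -316964503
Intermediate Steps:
Function('Q')(S, I) = Add(-4, I, S) (Function('Q')(S, I) = Add(-4, Add(S, I)) = Add(-4, Add(I, S)) = Add(-4, I, S))
g = -2945 (g = Add(-3065, Mul(-1, Add(-4, -117, 1))) = Add(-3065, Mul(-1, -120)) = Add(-3065, 120) = -2945)
Add(Mul(-17544, Pow(Pow(18067, -1), -1)), Mul(-1, g)) = Add(Mul(-17544, Pow(Pow(18067, -1), -1)), Mul(-1, -2945)) = Add(Mul(-17544, Pow(Rational(1, 18067), -1)), 2945) = Add(Mul(-17544, 18067), 2945) = Add(-316967448, 2945) = -316964503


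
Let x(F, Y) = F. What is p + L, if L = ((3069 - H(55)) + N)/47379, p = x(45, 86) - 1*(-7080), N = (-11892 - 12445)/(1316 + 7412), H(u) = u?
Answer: 2946384154855/413523912 ≈ 7125.1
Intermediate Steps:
N = -24337/8728 ≈ -2.7884
p = 7125 (p = 45 - 1*(-7080) = 45 + 7080 = 7125)
L = 26281855/413523912 (L = ((3069 - 1*55) - 24337/8728)/47379 = ((3069 - 55) - 24337/8728)*(1/47379) = (3014 - 24337/8728)*(1/47379) = (26281855/8728)*(1/47379) = 26281855/413523912 ≈ 0.063556)
p + L = 7125 + 26281855/413523912 = 2946384154855/413523912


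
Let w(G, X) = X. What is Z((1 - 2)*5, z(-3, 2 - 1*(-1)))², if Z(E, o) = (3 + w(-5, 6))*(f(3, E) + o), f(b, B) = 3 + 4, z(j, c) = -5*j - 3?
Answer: 29241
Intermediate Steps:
z(j, c) = -3 - 5*j
f(b, B) = 7
Z(E, o) = 63 + 9*o (Z(E, o) = (3 + 6)*(7 + o) = 9*(7 + o) = 63 + 9*o)
Z((1 - 2)*5, z(-3, 2 - 1*(-1)))² = (63 + 9*(-3 - 5*(-3)))² = (63 + 9*(-3 + 15))² = (63 + 9*12)² = (63 + 108)² = 171² = 29241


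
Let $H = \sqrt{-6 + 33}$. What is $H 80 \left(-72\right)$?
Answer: $- 17280 \sqrt{3} \approx -29930.0$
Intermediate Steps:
$H = 3 \sqrt{3}$ ($H = \sqrt{27} = 3 \sqrt{3} \approx 5.1962$)
$H 80 \left(-72\right) = 3 \sqrt{3} \cdot 80 \left(-72\right) = 240 \sqrt{3} \left(-72\right) = - 17280 \sqrt{3}$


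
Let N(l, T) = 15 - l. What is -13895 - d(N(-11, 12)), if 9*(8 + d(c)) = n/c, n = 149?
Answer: -3249707/234 ≈ -13888.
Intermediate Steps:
d(c) = -8 + 149/(9*c) (d(c) = -8 + (149/c)/9 = -8 + 149/(9*c))
-13895 - d(N(-11, 12)) = -13895 - (-8 + 149/(9*(15 - 1*(-11)))) = -13895 - (-8 + 149/(9*(15 + 11))) = -13895 - (-8 + (149/9)/26) = -13895 - (-8 + (149/9)*(1/26)) = -13895 - (-8 + 149/234) = -13895 - 1*(-1723/234) = -13895 + 1723/234 = -3249707/234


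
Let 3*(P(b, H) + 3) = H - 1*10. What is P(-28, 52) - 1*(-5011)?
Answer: 5022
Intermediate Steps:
P(b, H) = -19/3 + H/3 (P(b, H) = -3 + (H - 1*10)/3 = -3 + (H - 10)/3 = -3 + (-10 + H)/3 = -3 + (-10/3 + H/3) = -19/3 + H/3)
P(-28, 52) - 1*(-5011) = (-19/3 + (1/3)*52) - 1*(-5011) = (-19/3 + 52/3) + 5011 = 11 + 5011 = 5022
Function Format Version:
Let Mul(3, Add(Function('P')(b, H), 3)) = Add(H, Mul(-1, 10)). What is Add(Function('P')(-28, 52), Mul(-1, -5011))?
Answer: 5022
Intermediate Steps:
Function('P')(b, H) = Add(Rational(-19, 3), Mul(Rational(1, 3), H)) (Function('P')(b, H) = Add(-3, Mul(Rational(1, 3), Add(H, Mul(-1, 10)))) = Add(-3, Mul(Rational(1, 3), Add(H, -10))) = Add(-3, Mul(Rational(1, 3), Add(-10, H))) = Add(-3, Add(Rational(-10, 3), Mul(Rational(1, 3), H))) = Add(Rational(-19, 3), Mul(Rational(1, 3), H)))
Add(Function('P')(-28, 52), Mul(-1, -5011)) = Add(Add(Rational(-19, 3), Mul(Rational(1, 3), 52)), Mul(-1, -5011)) = Add(Add(Rational(-19, 3), Rational(52, 3)), 5011) = Add(11, 5011) = 5022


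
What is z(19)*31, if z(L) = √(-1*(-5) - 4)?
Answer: 31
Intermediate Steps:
z(L) = 1 (z(L) = √(5 - 4) = √1 = 1)
z(19)*31 = 1*31 = 31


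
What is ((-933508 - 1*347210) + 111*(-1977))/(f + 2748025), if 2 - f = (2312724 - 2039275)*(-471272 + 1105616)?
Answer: 166685/19273109381 ≈ 8.6486e-6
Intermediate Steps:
f = -173460732454 (f = 2 - (2312724 - 2039275)*(-471272 + 1105616) = 2 - 273449*634344 = 2 - 1*173460732456 = 2 - 173460732456 = -173460732454)
((-933508 - 1*347210) + 111*(-1977))/(f + 2748025) = ((-933508 - 1*347210) + 111*(-1977))/(-173460732454 + 2748025) = ((-933508 - 347210) - 219447)/(-173457984429) = (-1280718 - 219447)*(-1/173457984429) = -1500165*(-1/173457984429) = 166685/19273109381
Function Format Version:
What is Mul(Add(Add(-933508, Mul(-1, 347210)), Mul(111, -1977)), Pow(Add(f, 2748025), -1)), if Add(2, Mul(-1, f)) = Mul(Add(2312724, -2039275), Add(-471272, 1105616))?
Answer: Rational(166685, 19273109381) ≈ 8.6486e-6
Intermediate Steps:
f = -173460732454 (f = Add(2, Mul(-1, Mul(Add(2312724, -2039275), Add(-471272, 1105616)))) = Add(2, Mul(-1, Mul(273449, 634344))) = Add(2, Mul(-1, 173460732456)) = Add(2, -173460732456) = -173460732454)
Mul(Add(Add(-933508, Mul(-1, 347210)), Mul(111, -1977)), Pow(Add(f, 2748025), -1)) = Mul(Add(Add(-933508, Mul(-1, 347210)), Mul(111, -1977)), Pow(Add(-173460732454, 2748025), -1)) = Mul(Add(Add(-933508, -347210), -219447), Pow(-173457984429, -1)) = Mul(Add(-1280718, -219447), Rational(-1, 173457984429)) = Mul(-1500165, Rational(-1, 173457984429)) = Rational(166685, 19273109381)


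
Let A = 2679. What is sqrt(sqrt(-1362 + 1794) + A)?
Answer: sqrt(2679 + 12*sqrt(3)) ≈ 51.959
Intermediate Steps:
sqrt(sqrt(-1362 + 1794) + A) = sqrt(sqrt(-1362 + 1794) + 2679) = sqrt(sqrt(432) + 2679) = sqrt(12*sqrt(3) + 2679) = sqrt(2679 + 12*sqrt(3))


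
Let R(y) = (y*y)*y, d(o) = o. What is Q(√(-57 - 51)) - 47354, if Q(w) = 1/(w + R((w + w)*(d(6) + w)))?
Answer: -47354 - I*√3/26873874 ≈ -47354.0 - 6.4451e-8*I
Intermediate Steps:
R(y) = y³ (R(y) = y²*y = y³)
Q(w) = 1/(w + 8*w³*(6 + w)³) (Q(w) = 1/(w + ((w + w)*(6 + w))³) = 1/(w + ((2*w)*(6 + w))³) = 1/(w + (2*w*(6 + w))³) = 1/(w + 8*w³*(6 + w)³))
Q(√(-57 - 51)) - 47354 = 1/(√(-57 - 51) + 8*(√(-57 - 51))³*(6 + √(-57 - 51))³) - 47354 = 1/(√(-108) + 8*(√(-108))³*(6 + √(-108))³) - 47354 = 1/(6*I*√3 + 8*(6*I*√3)³*(6 + 6*I*√3)³) - 47354 = 1/(6*I*√3 + 8*(-648*I*√3)*(6 + 6*I*√3)³) - 47354 = 1/(6*I*√3 - 5184*I*√3*(6 + 6*I*√3)³) - 47354 = -47354 + 1/(6*I*√3 - 5184*I*√3*(6 + 6*I*√3)³)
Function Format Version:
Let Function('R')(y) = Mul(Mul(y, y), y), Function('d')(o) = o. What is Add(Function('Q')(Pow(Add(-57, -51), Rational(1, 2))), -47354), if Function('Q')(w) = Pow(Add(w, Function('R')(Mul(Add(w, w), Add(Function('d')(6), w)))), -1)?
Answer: Add(-47354, Mul(Rational(-1, 26873874), I, Pow(3, Rational(1, 2)))) ≈ Add(-47354., Mul(-6.4451e-8, I))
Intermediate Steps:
Function('R')(y) = Pow(y, 3) (Function('R')(y) = Mul(Pow(y, 2), y) = Pow(y, 3))
Function('Q')(w) = Pow(Add(w, Mul(8, Pow(w, 3), Pow(Add(6, w), 3))), -1) (Function('Q')(w) = Pow(Add(w, Pow(Mul(Add(w, w), Add(6, w)), 3)), -1) = Pow(Add(w, Pow(Mul(Mul(2, w), Add(6, w)), 3)), -1) = Pow(Add(w, Pow(Mul(2, w, Add(6, w)), 3)), -1) = Pow(Add(w, Mul(8, Pow(w, 3), Pow(Add(6, w), 3))), -1))
Add(Function('Q')(Pow(Add(-57, -51), Rational(1, 2))), -47354) = Add(Pow(Add(Pow(Add(-57, -51), Rational(1, 2)), Mul(8, Pow(Pow(Add(-57, -51), Rational(1, 2)), 3), Pow(Add(6, Pow(Add(-57, -51), Rational(1, 2))), 3))), -1), -47354) = Add(Pow(Add(Pow(-108, Rational(1, 2)), Mul(8, Pow(Pow(-108, Rational(1, 2)), 3), Pow(Add(6, Pow(-108, Rational(1, 2))), 3))), -1), -47354) = Add(Pow(Add(Mul(6, I, Pow(3, Rational(1, 2))), Mul(8, Pow(Mul(6, I, Pow(3, Rational(1, 2))), 3), Pow(Add(6, Mul(6, I, Pow(3, Rational(1, 2)))), 3))), -1), -47354) = Add(Pow(Add(Mul(6, I, Pow(3, Rational(1, 2))), Mul(8, Mul(-648, I, Pow(3, Rational(1, 2))), Pow(Add(6, Mul(6, I, Pow(3, Rational(1, 2)))), 3))), -1), -47354) = Add(Pow(Add(Mul(6, I, Pow(3, Rational(1, 2))), Mul(-5184, I, Pow(3, Rational(1, 2)), Pow(Add(6, Mul(6, I, Pow(3, Rational(1, 2)))), 3))), -1), -47354) = Add(-47354, Pow(Add(Mul(6, I, Pow(3, Rational(1, 2))), Mul(-5184, I, Pow(3, Rational(1, 2)), Pow(Add(6, Mul(6, I, Pow(3, Rational(1, 2)))), 3))), -1))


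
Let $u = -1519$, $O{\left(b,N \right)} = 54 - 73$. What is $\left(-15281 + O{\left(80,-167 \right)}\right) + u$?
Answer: $-16819$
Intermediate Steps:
$O{\left(b,N \right)} = -19$
$\left(-15281 + O{\left(80,-167 \right)}\right) + u = \left(-15281 - 19\right) - 1519 = -15300 - 1519 = -16819$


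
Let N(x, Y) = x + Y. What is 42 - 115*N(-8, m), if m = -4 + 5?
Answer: 847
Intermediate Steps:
m = 1
N(x, Y) = Y + x
42 - 115*N(-8, m) = 42 - 115*(1 - 8) = 42 - 115*(-7) = 42 + 805 = 847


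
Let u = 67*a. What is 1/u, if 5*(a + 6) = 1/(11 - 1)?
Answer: -50/20033 ≈ -0.0024959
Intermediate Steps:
a = -299/50 (a = -6 + 1/(5*(11 - 1)) = -6 + (1/5)/10 = -6 + (1/5)*(1/10) = -6 + 1/50 = -299/50 ≈ -5.9800)
u = -20033/50 (u = 67*(-299/50) = -20033/50 ≈ -400.66)
1/u = 1/(-20033/50) = -50/20033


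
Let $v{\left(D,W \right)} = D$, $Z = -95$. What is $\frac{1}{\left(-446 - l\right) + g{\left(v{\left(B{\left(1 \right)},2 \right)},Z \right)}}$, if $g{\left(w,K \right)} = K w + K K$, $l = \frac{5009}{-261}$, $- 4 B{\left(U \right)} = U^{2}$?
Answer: $\frac{1044}{9001307} \approx 0.00011598$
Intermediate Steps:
$B{\left(U \right)} = - \frac{U^{2}}{4}$
$l = - \frac{5009}{261}$ ($l = 5009 \left(- \frac{1}{261}\right) = - \frac{5009}{261} \approx -19.192$)
$g{\left(w,K \right)} = K^{2} + K w$ ($g{\left(w,K \right)} = K w + K^{2} = K^{2} + K w$)
$\frac{1}{\left(-446 - l\right) + g{\left(v{\left(B{\left(1 \right)},2 \right)},Z \right)}} = \frac{1}{\left(-446 - - \frac{5009}{261}\right) - 95 \left(-95 - \frac{1^{2}}{4}\right)} = \frac{1}{\left(-446 + \frac{5009}{261}\right) - 95 \left(-95 - \frac{1}{4}\right)} = \frac{1}{- \frac{111397}{261} - 95 \left(-95 - \frac{1}{4}\right)} = \frac{1}{- \frac{111397}{261} - - \frac{36195}{4}} = \frac{1}{- \frac{111397}{261} + \frac{36195}{4}} = \frac{1}{\frac{9001307}{1044}} = \frac{1044}{9001307}$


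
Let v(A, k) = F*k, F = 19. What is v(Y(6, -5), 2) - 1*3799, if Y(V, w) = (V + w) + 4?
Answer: -3761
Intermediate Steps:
Y(V, w) = 4 + V + w
v(A, k) = 19*k
v(Y(6, -5), 2) - 1*3799 = 19*2 - 1*3799 = 38 - 3799 = -3761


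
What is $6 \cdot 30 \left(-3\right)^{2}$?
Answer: $1620$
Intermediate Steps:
$6 \cdot 30 \left(-3\right)^{2} = 180 \cdot 9 = 1620$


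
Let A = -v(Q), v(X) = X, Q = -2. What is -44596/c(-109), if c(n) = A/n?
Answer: 2430482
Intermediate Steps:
A = 2 (A = -1*(-2) = 2)
c(n) = 2/n
-44596/c(-109) = -44596/(2/(-109)) = -44596/(2*(-1/109)) = -44596/(-2/109) = -44596*(-109/2) = 2430482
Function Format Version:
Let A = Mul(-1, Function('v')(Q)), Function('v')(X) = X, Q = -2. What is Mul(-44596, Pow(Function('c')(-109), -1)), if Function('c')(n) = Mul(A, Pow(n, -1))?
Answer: 2430482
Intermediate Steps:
A = 2 (A = Mul(-1, -2) = 2)
Function('c')(n) = Mul(2, Pow(n, -1))
Mul(-44596, Pow(Function('c')(-109), -1)) = Mul(-44596, Pow(Mul(2, Pow(-109, -1)), -1)) = Mul(-44596, Pow(Mul(2, Rational(-1, 109)), -1)) = Mul(-44596, Pow(Rational(-2, 109), -1)) = Mul(-44596, Rational(-109, 2)) = 2430482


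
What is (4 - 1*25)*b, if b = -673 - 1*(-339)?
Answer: 7014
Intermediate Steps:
b = -334 (b = -673 + 339 = -334)
(4 - 1*25)*b = (4 - 1*25)*(-334) = (4 - 25)*(-334) = -21*(-334) = 7014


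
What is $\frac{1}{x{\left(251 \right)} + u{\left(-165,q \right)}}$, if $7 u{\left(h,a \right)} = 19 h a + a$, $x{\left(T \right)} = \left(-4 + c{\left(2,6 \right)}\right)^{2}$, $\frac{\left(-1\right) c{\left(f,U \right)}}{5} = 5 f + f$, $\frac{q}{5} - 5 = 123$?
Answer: $- \frac{7}{1977088} \approx -3.5406 \cdot 10^{-6}$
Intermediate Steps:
$q = 640$ ($q = 25 + 5 \cdot 123 = 25 + 615 = 640$)
$c{\left(f,U \right)} = - 30 f$ ($c{\left(f,U \right)} = - 5 \left(5 f + f\right) = - 5 \cdot 6 f = - 30 f$)
$x{\left(T \right)} = 4096$ ($x{\left(T \right)} = \left(-4 - 60\right)^{2} = \left(-64\right)^{2} = 4096$)
$u{\left(h,a \right)} = \frac{a}{7} + \frac{19 a h}{7}$ ($u{\left(h,a \right)} = \frac{19 h a + a}{7} = \frac{19 a h + a}{7} = \frac{a + 19 a h}{7} = \frac{a}{7} + \frac{19 a h}{7}$)
$\frac{1}{x{\left(251 \right)} + u{\left(-165,q \right)}} = \frac{1}{4096 + \frac{1}{7} \cdot 640 \left(1 + 19 \left(-165\right)\right)} = \frac{1}{4096 + \frac{1}{7} \cdot 640 \left(1 - 3135\right)} = \frac{1}{4096 + \frac{1}{7} \cdot 640 \left(-3134\right)} = \frac{1}{4096 - \frac{2005760}{7}} = \frac{1}{- \frac{1977088}{7}} = - \frac{7}{1977088}$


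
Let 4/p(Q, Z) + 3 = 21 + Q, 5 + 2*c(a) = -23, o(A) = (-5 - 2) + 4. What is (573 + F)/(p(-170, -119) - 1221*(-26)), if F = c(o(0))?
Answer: 21242/1206347 ≈ 0.017609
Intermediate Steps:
o(A) = -3 (o(A) = -7 + 4 = -3)
c(a) = -14 (c(a) = -5/2 + (½)*(-23) = -5/2 - 23/2 = -14)
F = -14
p(Q, Z) = 4/(18 + Q) (p(Q, Z) = 4/(-3 + (21 + Q)) = 4/(18 + Q))
(573 + F)/(p(-170, -119) - 1221*(-26)) = (573 - 14)/(4/(18 - 170) - 1221*(-26)) = 559/(4/(-152) + 31746) = 559/(4*(-1/152) + 31746) = 559/(-1/38 + 31746) = 559/(1206347/38) = 559*(38/1206347) = 21242/1206347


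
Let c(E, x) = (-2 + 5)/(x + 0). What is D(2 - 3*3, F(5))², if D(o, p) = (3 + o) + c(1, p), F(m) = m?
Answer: 289/25 ≈ 11.560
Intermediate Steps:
c(E, x) = 3/x
D(o, p) = 3 + o + 3/p (D(o, p) = (3 + o) + 3/p = 3 + o + 3/p)
D(2 - 3*3, F(5))² = (3 + (2 - 3*3) + 3/5)² = (3 + (2 - 9) + 3*(⅕))² = (3 - 7 + ⅗)² = (-17/5)² = 289/25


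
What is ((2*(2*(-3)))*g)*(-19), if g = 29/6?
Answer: 1102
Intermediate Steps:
g = 29/6 (g = 29*(⅙) = 29/6 ≈ 4.8333)
((2*(2*(-3)))*g)*(-19) = ((2*(2*(-3)))*(29/6))*(-19) = ((2*(-6))*(29/6))*(-19) = -12*29/6*(-19) = -58*(-19) = 1102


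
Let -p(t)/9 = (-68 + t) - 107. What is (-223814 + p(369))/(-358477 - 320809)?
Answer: 112780/339643 ≈ 0.33205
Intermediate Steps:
p(t) = 1575 - 9*t (p(t) = -9*((-68 + t) - 107) = -9*(-175 + t) = 1575 - 9*t)
(-223814 + p(369))/(-358477 - 320809) = (-223814 + (1575 - 9*369))/(-358477 - 320809) = (-223814 + (1575 - 3321))/(-679286) = (-223814 - 1746)*(-1/679286) = -225560*(-1/679286) = 112780/339643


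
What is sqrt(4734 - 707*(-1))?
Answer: sqrt(5441) ≈ 73.763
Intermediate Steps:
sqrt(4734 - 707*(-1)) = sqrt(4734 + 707) = sqrt(5441)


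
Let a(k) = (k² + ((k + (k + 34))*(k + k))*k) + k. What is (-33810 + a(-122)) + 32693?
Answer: -6237635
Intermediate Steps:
a(k) = k + k² + 2*k²*(34 + 2*k) (a(k) = (k² + ((k + (34 + k))*(2*k))*k) + k = (k² + ((34 + 2*k)*(2*k))*k) + k = (k² + (2*k*(34 + 2*k))*k) + k = (k² + 2*k²*(34 + 2*k)) + k = k + k² + 2*k²*(34 + 2*k))
(-33810 + a(-122)) + 32693 = (-33810 - 122*(1 + 4*(-122)² + 69*(-122))) + 32693 = (-33810 - 122*(1 + 4*14884 - 8418)) + 32693 = (-33810 - 122*(1 + 59536 - 8418)) + 32693 = (-33810 - 122*51119) + 32693 = (-33810 - 6236518) + 32693 = -6270328 + 32693 = -6237635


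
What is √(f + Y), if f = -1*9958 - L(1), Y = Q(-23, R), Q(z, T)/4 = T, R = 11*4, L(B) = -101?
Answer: I*√9681 ≈ 98.392*I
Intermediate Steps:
R = 44
Q(z, T) = 4*T
Y = 176 (Y = 4*44 = 176)
f = -9857 (f = -1*9958 - 1*(-101) = -9958 + 101 = -9857)
√(f + Y) = √(-9857 + 176) = √(-9681) = I*√9681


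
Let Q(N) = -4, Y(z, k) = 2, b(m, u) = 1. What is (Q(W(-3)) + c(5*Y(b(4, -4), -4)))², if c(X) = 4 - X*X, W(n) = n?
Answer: 10000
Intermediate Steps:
c(X) = 4 - X²
(Q(W(-3)) + c(5*Y(b(4, -4), -4)))² = (-4 + (4 - (5*2)²))² = (-4 + (4 - 1*10²))² = (-4 + (4 - 1*100))² = (-4 + (4 - 100))² = (-4 - 96)² = (-100)² = 10000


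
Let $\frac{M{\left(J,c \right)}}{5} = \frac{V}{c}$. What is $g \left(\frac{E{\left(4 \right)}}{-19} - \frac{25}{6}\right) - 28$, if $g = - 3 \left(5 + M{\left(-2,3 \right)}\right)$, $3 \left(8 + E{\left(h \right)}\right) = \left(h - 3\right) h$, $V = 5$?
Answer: $\frac{2368}{19} \approx 124.63$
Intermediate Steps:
$M{\left(J,c \right)} = \frac{25}{c}$ ($M{\left(J,c \right)} = 5 \frac{5}{c} = \frac{25}{c}$)
$E{\left(h \right)} = -8 + \frac{h \left(-3 + h\right)}{3}$ ($E{\left(h \right)} = -8 + \frac{\left(h - 3\right) h}{3} = -8 + \frac{\left(-3 + h\right) h}{3} = -8 + \frac{h \left(-3 + h\right)}{3}$)
$g = -40$ ($g = - 3 \left(5 + \frac{25}{3}\right) = \left(-3\right) \frac{40}{3} = -40$)
$g \left(\frac{E{\left(4 \right)}}{-19} - \frac{25}{6}\right) - 28 = - 40 \left(\frac{-8 - 4 + \frac{4^{2}}{3}}{-19} - \frac{25}{6}\right) - 28 = - 40 \left(\left(-8 - 4 + \frac{1}{3} \cdot 16\right) \left(- \frac{1}{19}\right) - \frac{25}{6}\right) - 28 = - 40 \left(\left(-8 - 4 + \frac{16}{3}\right) \left(- \frac{1}{19}\right) - \frac{25}{6}\right) - 28 = - 40 \left(\left(- \frac{20}{3}\right) \left(- \frac{1}{19}\right) - \frac{25}{6}\right) - 28 = - 40 \left(\frac{20}{57} - \frac{25}{6}\right) - 28 = \left(-40\right) \left(- \frac{145}{38}\right) - 28 = \frac{2900}{19} - 28 = \frac{2368}{19}$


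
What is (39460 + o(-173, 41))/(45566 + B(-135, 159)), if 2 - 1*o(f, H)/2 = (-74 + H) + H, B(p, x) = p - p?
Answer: 19724/22783 ≈ 0.86573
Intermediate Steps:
B(p, x) = 0
o(f, H) = 152 - 4*H (o(f, H) = 4 - 2*((-74 + H) + H) = 4 - 2*(-74 + 2*H) = 4 + (148 - 4*H) = 152 - 4*H)
(39460 + o(-173, 41))/(45566 + B(-135, 159)) = (39460 + (152 - 4*41))/(45566 + 0) = (39460 + (152 - 164))/45566 = (39460 - 12)*(1/45566) = 39448*(1/45566) = 19724/22783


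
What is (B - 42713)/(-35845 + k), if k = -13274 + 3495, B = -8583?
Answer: 6412/5703 ≈ 1.1243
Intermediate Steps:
k = -9779
(B - 42713)/(-35845 + k) = (-8583 - 42713)/(-35845 - 9779) = -51296/(-45624) = -51296*(-1/45624) = 6412/5703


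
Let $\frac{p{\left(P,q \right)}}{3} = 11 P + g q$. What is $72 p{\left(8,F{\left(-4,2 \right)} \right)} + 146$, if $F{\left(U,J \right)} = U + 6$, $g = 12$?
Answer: $24338$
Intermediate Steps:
$F{\left(U,J \right)} = 6 + U$
$p{\left(P,q \right)} = 33 P + 36 q$ ($p{\left(P,q \right)} = 3 \left(11 P + 12 q\right) = 33 P + 36 q$)
$72 p{\left(8,F{\left(-4,2 \right)} \right)} + 146 = 72 \left(33 \cdot 8 + 36 \left(6 - 4\right)\right) + 146 = 72 \left(264 + 36 \cdot 2\right) + 146 = 72 \left(264 + 72\right) + 146 = 72 \cdot 336 + 146 = 24192 + 146 = 24338$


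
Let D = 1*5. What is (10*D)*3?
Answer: 150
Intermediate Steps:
D = 5
(10*D)*3 = (10*5)*3 = 50*3 = 150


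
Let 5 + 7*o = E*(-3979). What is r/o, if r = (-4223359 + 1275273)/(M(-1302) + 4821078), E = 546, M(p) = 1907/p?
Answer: 26868855804/13637117787076811 ≈ 1.9703e-6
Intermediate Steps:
r = -3838407972/6277041649 (r = (-4223359 + 1275273)/(1907/(-1302) + 4821078) = -2948086/(1907*(-1/1302) + 4821078) = -2948086/(-1907/1302 + 4821078) = -2948086/6277041649/1302 = -2948086*1302/6277041649 = -3838407972/6277041649 ≈ -0.61150)
o = -2172539/7 (o = -5/7 + (546*(-3979))/7 = -5/7 + (⅐)*(-2172534) = -5/7 - 310362 = -2172539/7 ≈ -3.1036e+5)
r/o = -3838407972/(6277041649*(-2172539/7)) = -3838407972/6277041649*(-7/2172539) = 26868855804/13637117787076811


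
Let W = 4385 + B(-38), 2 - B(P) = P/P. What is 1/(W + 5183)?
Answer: 1/9569 ≈ 0.00010450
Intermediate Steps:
B(P) = 1 (B(P) = 2 - P/P = 2 - 1*1 = 2 - 1 = 1)
W = 4386 (W = 4385 + 1 = 4386)
1/(W + 5183) = 1/(4386 + 5183) = 1/9569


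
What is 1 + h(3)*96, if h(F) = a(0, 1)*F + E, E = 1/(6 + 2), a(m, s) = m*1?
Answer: 13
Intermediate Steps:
a(m, s) = m
E = 1/8 ≈ 0.12500
h(F) = 1/8 (h(F) = 0*F + 1/8 = 0 + 1/8 = 1/8)
1 + h(3)*96 = 1 + (1/8)*96 = 1 + 12 = 13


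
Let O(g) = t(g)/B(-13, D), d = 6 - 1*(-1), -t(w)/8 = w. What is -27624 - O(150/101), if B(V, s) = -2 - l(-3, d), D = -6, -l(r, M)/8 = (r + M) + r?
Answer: -2789824/101 ≈ -27622.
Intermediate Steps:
t(w) = -8*w
d = 7 (d = 6 + 1 = 7)
l(r, M) = -16*r - 8*M (l(r, M) = -8*((r + M) + r) = -8*((M + r) + r) = -8*(M + 2*r) = -16*r - 8*M)
B(V, s) = 6 (B(V, s) = -2 - (-16*(-3) - 8*7) = -2 - (48 - 56) = -2 - 1*(-8) = -2 + 8 = 6)
O(g) = -4*g/3 (O(g) = -8*g/6 = -8*g*(1/6) = -4*g/3)
-27624 - O(150/101) = -27624 - (-4)*150/101/3 = -27624 - (-4)*150*(1/101)/3 = -27624 - (-4)*150/(3*101) = -27624 - 1*(-200/101) = -27624 + 200/101 = -2789824/101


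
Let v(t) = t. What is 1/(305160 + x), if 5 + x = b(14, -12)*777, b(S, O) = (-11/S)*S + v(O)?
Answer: 1/287284 ≈ 3.4809e-6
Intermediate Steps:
b(S, O) = -11 + O (b(S, O) = (-11/S)*S + O = -11 + O)
x = -17876 (x = -5 + (-11 - 12)*777 = -5 - 23*777 = -5 - 17871 = -17876)
1/(305160 + x) = 1/(305160 - 17876) = 1/287284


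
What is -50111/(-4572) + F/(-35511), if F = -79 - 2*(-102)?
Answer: 592973407/54118764 ≈ 10.957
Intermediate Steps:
F = 125 (F = -79 + 204 = 125)
-50111/(-4572) + F/(-35511) = -50111/(-4572) + 125/(-35511) = -50111*(-1/4572) + 125*(-1/35511) = 50111/4572 - 125/35511 = 592973407/54118764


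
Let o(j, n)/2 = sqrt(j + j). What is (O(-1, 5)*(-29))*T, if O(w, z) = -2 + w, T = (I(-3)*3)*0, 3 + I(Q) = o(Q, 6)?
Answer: 0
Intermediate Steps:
o(j, n) = 2*sqrt(2)*sqrt(j) (o(j, n) = 2*sqrt(j + j) = 2*sqrt(2*j) = 2*(sqrt(2)*sqrt(j)) = 2*sqrt(2)*sqrt(j))
I(Q) = -3 + 2*sqrt(2)*sqrt(Q)
T = 0 (T = ((-3 + 2*sqrt(2)*sqrt(-3))*3)*0 = ((-3 + 2*sqrt(2)*(I*sqrt(3)))*3)*0 = ((-3 + 2*I*sqrt(6))*3)*0 = (-9 + 6*I*sqrt(6))*0 = 0)
(O(-1, 5)*(-29))*T = ((-2 - 1)*(-29))*0 = -3*(-29)*0 = 87*0 = 0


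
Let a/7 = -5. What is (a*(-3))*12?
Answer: 1260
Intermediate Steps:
a = -35 (a = 7*(-5) = -35)
(a*(-3))*12 = -35*(-3)*12 = 105*12 = 1260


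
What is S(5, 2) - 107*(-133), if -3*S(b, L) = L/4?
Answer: 85385/6 ≈ 14231.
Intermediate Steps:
S(b, L) = -L/12 (S(b, L) = -L/(3*4) = -L/12)
S(5, 2) - 107*(-133) = -1/12*2 - 107*(-133) = -⅙ + 14231 = 85385/6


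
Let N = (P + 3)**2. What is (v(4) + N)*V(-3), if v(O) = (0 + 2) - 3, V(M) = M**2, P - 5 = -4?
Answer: 135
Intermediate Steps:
P = 1 (P = 5 - 4 = 1)
v(O) = -1 (v(O) = 2 - 3 = -1)
N = 16 (N = (1 + 3)**2 = 4**2 = 16)
(v(4) + N)*V(-3) = (-1 + 16)*(-3)**2 = 15*9 = 135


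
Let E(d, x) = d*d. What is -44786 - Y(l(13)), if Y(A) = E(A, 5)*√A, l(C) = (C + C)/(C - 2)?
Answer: -44786 - 676*√286/1331 ≈ -44795.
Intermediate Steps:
E(d, x) = d²
l(C) = 2*C/(-2 + C) (l(C) = (2*C)/(-2 + C) = 2*C/(-2 + C))
Y(A) = A^(5/2) (Y(A) = A²*√A = A^(5/2))
-44786 - Y(l(13)) = -44786 - (2*13/(-2 + 13))^(5/2) = -44786 - (2*13/11)^(5/2) = -44786 - (2*13*(1/11))^(5/2) = -44786 - (26/11)^(5/2) = -44786 - 676*√286/1331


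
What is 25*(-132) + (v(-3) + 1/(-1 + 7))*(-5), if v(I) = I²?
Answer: -20075/6 ≈ -3345.8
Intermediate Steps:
25*(-132) + (v(-3) + 1/(-1 + 7))*(-5) = 25*(-132) + ((-3)² + 1/(-1 + 7))*(-5) = -3300 + (9 + 1/6)*(-5) = -3300 + (9 + ⅙)*(-5) = -3300 + (55/6)*(-5) = -3300 - 275/6 = -20075/6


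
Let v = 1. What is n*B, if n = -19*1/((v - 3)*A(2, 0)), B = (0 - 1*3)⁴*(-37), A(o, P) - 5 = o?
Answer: -56943/14 ≈ -4067.4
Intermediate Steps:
A(o, P) = 5 + o
B = -2997 (B = (0 - 3)⁴*(-37) = (-3)⁴*(-37) = 81*(-37) = -2997)
n = 19/14 (n = -19*1/((1 - 3)*(5 + 2)) = -19/((-2*7)) = -19/(-14) = -19*(-1/14) = 19/14 ≈ 1.3571)
n*B = (19/14)*(-2997) = -56943/14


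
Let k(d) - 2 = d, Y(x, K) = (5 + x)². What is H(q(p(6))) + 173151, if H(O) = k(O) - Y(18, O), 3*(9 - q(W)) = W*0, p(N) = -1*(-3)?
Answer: 172633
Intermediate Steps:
p(N) = 3
q(W) = 9 (q(W) = 9 - W*0/3 = 9 - ⅓*0 = 9 + 0 = 9)
k(d) = 2 + d
H(O) = -527 + O (H(O) = (2 + O) - (5 + 18)² = (2 + O) - 1*23² = (2 + O) - 1*529 = (2 + O) - 529 = -527 + O)
H(q(p(6))) + 173151 = (-527 + 9) + 173151 = -518 + 173151 = 172633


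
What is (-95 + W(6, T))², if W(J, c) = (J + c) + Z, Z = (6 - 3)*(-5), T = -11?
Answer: 13225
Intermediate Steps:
Z = -15 (Z = 3*(-5) = -15)
W(J, c) = -15 + J + c (W(J, c) = (J + c) - 15 = -15 + J + c)
(-95 + W(6, T))² = (-95 + (-15 + 6 - 11))² = (-95 - 20)² = (-115)² = 13225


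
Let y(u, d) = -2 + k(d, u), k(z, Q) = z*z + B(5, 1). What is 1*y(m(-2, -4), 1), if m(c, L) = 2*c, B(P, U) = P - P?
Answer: -1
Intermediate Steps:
B(P, U) = 0
k(z, Q) = z² (k(z, Q) = z*z + 0 = z² + 0 = z²)
y(u, d) = -2 + d²
1*y(m(-2, -4), 1) = 1*(-2 + 1²) = 1*(-2 + 1) = 1*(-1) = -1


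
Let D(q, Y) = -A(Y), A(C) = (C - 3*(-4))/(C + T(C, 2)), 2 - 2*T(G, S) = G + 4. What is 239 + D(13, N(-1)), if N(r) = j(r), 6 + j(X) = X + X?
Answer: 1199/5 ≈ 239.80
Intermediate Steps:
j(X) = -6 + 2*X (j(X) = -6 + (X + X) = -6 + 2*X)
T(G, S) = -1 - G/2 (T(G, S) = 1 - (G + 4)/2 = 1 - (4 + G)/2 = 1 + (-2 - G/2) = -1 - G/2)
N(r) = -6 + 2*r
A(C) = (12 + C)/(-1 + C/2) (A(C) = (C - 3*(-4))/(C + (-1 - C/2)) = (C + 12)/(-1 + C/2) = (12 + C)/(-1 + C/2))
D(q, Y) = -2*(12 + Y)/(-2 + Y)
239 + D(13, N(-1)) = 239 + 2*(-12 - (-6 + 2*(-1)))/(-2 + (-6 + 2*(-1))) = 239 + 2*(-12 - (-6 - 2))/(-2 + (-6 - 2)) = 239 + 2*(-12 - 1*(-8))/(-2 - 8) = 239 + 2*(-12 + 8)/(-10) = 239 + 2*(-⅒)*(-4) = 239 + ⅘ = 1199/5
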